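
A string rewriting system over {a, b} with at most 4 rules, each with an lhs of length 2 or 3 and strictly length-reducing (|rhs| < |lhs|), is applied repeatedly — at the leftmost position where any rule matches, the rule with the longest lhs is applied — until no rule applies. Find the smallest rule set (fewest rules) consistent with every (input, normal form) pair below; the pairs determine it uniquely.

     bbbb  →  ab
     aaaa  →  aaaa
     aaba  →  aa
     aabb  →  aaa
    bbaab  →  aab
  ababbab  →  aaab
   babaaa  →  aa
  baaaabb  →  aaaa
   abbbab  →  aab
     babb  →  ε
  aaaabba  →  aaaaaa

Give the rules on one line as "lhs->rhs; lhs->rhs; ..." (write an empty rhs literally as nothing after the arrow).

  | bbbb => ab
  | aaaa
  | aaba => aa
  | aabb => aaa

abb->aa; ba->; bb->; bbb->a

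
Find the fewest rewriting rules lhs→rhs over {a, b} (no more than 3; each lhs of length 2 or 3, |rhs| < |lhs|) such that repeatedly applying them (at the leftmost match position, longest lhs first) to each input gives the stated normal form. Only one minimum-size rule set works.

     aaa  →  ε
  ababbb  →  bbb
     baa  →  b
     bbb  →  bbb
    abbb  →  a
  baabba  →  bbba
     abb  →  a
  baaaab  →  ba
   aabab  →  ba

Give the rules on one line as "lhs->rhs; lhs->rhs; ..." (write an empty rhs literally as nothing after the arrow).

aa->; aaa->; ab->a

  | aaa => ε
  | ababbb => aabbb => bbb
  | baa => b
  | bbb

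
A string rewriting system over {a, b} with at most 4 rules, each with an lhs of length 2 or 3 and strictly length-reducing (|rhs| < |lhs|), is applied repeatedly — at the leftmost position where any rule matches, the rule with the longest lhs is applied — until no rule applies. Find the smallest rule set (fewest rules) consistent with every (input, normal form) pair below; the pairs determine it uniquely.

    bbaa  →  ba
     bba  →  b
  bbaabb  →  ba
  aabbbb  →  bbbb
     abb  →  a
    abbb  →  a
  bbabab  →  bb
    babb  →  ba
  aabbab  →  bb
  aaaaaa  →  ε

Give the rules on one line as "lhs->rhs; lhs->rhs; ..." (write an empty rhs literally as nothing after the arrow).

aa->; ab->a; bba->b

  | bbaa => ba
  | bba => b
  | bbaabb => babb => bab => ba
  | aabbbb => bbbb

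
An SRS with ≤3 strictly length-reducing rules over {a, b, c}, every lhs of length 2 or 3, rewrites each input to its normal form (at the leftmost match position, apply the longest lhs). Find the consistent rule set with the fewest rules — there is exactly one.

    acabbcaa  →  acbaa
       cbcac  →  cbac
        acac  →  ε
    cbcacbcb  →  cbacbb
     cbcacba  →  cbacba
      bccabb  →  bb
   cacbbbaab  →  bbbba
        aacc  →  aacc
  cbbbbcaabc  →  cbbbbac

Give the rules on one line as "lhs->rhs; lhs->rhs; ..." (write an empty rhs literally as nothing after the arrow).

  | acabbcaa => acbcaa => acbaa
  | cbcac => cbac
  | acac => ab => ε
  | cbcacbcb => cbacbcb => cbacbb

ab->; bc->b; cac->b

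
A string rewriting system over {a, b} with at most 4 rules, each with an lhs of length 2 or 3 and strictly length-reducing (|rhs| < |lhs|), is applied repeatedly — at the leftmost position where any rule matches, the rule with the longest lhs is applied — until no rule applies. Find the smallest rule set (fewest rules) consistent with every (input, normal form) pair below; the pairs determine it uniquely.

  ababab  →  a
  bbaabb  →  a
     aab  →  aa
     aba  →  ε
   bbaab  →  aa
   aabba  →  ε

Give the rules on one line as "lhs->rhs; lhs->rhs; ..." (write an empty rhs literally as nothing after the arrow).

  | ababab => bab => ab => a
  | bbaabb => baabb => aabb => ab => a
  | aab => aa
  | aba => ε

ab->a; aba->; abb->b; ba->a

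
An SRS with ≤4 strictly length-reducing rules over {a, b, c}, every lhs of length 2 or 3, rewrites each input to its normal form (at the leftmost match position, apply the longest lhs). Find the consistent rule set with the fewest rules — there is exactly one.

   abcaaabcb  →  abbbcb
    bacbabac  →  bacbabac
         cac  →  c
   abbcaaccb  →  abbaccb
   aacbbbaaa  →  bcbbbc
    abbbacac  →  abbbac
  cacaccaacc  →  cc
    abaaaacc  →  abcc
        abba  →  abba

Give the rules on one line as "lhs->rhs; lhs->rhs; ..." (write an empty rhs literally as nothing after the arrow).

  | abcaaabcb => abaabcb => abbbcb
  | bacbabac
  | cac => c
  | abbcaaccb => abbaccb

aa->b; aaa->c; ca->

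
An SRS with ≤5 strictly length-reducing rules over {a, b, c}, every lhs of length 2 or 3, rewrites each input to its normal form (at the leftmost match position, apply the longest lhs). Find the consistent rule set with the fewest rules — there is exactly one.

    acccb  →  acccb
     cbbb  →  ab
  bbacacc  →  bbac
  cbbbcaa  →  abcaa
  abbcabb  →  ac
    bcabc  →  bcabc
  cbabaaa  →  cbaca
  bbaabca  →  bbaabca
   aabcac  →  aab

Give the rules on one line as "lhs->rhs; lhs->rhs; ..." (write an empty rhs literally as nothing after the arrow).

aaa->ba; abb->ac; cac->; cbb->a

  | acccb
  | cbbb => ab
  | bbacacc => bbac
  | cbbbcaa => abcaa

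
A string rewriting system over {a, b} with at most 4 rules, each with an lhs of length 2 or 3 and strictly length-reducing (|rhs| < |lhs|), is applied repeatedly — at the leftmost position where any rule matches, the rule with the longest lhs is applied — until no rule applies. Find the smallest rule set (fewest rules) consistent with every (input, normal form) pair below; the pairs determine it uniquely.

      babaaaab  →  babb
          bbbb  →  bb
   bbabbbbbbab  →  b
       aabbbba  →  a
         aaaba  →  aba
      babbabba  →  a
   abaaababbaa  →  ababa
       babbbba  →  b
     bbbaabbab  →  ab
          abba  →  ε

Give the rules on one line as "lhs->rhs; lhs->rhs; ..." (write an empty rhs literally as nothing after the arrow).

aa->; bba->a; bbb->bb

  | babaaaab => babaab => babb
  | bbbb => bbb => bb
  | bbabbbbbbab => abbbbbbab => abbbbbab => abbbbab => abbbab => abbab => aab => b
  | aabbbba => bbbba => bbba => bba => a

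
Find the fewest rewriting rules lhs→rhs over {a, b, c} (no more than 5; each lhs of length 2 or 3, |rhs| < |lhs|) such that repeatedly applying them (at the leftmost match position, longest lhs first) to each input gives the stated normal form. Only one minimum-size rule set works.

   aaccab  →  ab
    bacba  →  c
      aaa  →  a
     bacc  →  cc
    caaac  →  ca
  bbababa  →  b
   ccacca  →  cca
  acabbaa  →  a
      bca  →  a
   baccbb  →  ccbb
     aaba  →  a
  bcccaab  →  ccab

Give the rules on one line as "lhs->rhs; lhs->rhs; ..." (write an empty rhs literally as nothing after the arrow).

aa->a; ac->a; ba->; bc->

  | aaccab => accab => acab => aab => ab
  | bacba => cba => c
  | aaa => aa => a
  | bacc => cc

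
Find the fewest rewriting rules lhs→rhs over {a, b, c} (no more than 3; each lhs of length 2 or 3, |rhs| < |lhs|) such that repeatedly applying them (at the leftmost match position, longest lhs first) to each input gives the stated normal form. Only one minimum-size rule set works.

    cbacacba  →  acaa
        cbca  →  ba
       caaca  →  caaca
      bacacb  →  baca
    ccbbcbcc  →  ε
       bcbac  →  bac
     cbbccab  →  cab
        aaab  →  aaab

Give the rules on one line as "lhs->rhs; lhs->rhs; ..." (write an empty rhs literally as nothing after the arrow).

  | cbacacba => acacba => acaa
  | cbca => ba
  | caaca
  | bacacb => baca

bc->; cb->; cbc->b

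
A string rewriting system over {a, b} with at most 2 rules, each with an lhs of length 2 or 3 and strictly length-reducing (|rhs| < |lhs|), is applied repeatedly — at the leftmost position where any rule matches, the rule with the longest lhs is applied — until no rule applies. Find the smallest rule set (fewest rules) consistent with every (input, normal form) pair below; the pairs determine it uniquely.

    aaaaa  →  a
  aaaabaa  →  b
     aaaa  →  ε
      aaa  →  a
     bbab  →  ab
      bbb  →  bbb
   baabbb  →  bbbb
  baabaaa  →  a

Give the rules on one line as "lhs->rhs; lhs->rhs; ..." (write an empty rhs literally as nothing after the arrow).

  | aaaaa => aaa => a
  | aaaabaa => aabaa => baa => b
  | aaaa => aa => ε
  | aaa => a

aa->; bba->a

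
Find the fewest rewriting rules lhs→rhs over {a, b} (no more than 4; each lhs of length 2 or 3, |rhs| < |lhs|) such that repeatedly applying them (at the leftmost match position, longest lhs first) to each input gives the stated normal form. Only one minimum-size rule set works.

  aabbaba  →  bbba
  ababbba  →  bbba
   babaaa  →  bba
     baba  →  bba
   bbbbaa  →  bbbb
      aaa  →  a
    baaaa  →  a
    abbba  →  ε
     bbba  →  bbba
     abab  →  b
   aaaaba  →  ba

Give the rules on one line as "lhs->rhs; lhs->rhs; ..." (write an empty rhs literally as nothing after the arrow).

  | aabbaba => bbaba => bbba
  | ababbba => aabbba => bbba
  | babaaa => bbaaa => baba => bba
  | baba => bba

aa->; ab->a; baa->ab; bab->bb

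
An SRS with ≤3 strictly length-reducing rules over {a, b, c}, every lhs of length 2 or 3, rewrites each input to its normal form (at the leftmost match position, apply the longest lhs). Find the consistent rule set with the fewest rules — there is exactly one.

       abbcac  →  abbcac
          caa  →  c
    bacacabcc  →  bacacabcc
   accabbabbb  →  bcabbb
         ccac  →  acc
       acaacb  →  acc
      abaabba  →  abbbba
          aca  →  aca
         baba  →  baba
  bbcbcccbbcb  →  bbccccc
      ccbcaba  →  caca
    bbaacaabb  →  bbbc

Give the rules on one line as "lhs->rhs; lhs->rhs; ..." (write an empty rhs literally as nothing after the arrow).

aa->b; cb->c; cca->ac

  | abbcac
  | caa => cb => c
  | bacacabcc
  | accabbabbb => aacbbabbb => bcbbabbb => bcbabbb => bcabbb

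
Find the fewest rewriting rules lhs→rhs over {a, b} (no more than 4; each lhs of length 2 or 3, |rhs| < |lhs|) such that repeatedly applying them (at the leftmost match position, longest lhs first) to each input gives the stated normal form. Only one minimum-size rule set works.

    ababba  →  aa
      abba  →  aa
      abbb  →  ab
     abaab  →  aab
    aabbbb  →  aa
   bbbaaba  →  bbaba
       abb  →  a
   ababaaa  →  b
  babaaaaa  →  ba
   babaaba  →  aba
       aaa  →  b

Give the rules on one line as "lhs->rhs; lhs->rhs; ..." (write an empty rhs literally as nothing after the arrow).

  | ababba => abaa => aa
  | abba => aa
  | abbb => ab
  | abaab => aab

aaa->b; abb->a; baa->a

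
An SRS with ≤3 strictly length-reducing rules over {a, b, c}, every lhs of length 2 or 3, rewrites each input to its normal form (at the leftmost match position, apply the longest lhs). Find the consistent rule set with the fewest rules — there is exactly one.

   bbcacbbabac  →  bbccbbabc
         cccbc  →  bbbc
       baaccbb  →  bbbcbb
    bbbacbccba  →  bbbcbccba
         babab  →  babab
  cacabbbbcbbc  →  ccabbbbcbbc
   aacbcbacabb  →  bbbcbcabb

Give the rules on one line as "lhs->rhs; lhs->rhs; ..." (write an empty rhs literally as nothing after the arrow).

aac->bb; ac->c; ccc->bb

  | bbcacbbabac => bbccbbabac => bbccbbabc
  | cccbc => bbbc
  | baaccbb => bbbcbb
  | bbbacbccba => bbbcbccba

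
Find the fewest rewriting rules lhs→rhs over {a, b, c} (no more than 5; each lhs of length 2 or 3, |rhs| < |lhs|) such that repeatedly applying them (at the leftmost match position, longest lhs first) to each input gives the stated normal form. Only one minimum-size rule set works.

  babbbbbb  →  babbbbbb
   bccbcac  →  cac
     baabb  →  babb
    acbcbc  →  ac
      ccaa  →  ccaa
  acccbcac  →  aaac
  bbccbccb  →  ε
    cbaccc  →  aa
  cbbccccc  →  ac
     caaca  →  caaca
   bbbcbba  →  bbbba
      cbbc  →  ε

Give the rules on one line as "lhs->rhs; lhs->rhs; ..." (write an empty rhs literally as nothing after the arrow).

  | babbbbbb
  | bccbcac => cbcac => cac
  | baabb => babb
  | acbcbc => acbc => ac

baa->ba; bc->; cb->; ccc->a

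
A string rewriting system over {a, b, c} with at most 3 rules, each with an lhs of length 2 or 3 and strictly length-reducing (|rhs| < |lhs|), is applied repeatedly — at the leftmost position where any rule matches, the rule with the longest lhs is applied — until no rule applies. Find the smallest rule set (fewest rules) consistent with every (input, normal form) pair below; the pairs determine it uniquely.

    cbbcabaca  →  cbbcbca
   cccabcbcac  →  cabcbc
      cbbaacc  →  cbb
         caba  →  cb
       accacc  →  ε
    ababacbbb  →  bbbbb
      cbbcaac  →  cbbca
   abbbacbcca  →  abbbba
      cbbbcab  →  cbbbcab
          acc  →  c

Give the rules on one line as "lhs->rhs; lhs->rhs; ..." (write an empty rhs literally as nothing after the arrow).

aba->b; ac->; cc->

  | cbbcabaca => cbbcbca
  | cccabcbcac => cabcbcac => cabcbc
  | cbbaacc => cbbac => cbb
  | caba => cb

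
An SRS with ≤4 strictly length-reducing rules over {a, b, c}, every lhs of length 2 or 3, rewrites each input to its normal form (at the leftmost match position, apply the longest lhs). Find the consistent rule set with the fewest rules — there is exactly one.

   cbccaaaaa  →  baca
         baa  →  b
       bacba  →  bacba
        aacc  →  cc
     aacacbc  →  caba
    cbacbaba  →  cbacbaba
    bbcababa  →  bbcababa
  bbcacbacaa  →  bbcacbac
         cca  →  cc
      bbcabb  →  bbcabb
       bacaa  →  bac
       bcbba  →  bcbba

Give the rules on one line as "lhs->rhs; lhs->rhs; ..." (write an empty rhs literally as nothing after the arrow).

  | cbccaaaaa => bacaaaaa => bacaaa => baca
  | baa => b
  | bacba
  | aacc => cc

aa->; cbc->ba; cca->cc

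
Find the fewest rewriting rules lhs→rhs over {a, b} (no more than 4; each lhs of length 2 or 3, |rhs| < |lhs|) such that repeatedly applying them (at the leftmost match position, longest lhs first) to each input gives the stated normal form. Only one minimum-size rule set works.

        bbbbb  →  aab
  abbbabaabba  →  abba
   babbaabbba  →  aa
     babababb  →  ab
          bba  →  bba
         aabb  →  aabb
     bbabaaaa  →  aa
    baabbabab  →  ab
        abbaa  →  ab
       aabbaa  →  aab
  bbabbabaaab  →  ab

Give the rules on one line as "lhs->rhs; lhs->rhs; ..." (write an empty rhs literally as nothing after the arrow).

aaa->a; baa->; bab->aa; bbb->ba

  | bbbbb => babb => aab
  | abbbabaabba => abaabaabba => abaabba => abba
  | babbaabbba => aabaabbba => aabbba => aabaa => aa
  | babababb => aaababb => ababb => aaab => ab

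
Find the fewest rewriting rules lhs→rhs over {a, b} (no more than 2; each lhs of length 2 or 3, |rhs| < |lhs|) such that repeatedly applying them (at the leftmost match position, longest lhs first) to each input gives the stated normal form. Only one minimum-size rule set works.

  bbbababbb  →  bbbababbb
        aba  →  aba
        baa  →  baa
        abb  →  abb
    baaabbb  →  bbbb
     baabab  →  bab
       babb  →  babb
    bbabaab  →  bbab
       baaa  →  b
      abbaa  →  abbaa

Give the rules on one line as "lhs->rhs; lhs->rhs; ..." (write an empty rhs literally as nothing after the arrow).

  | bbbababbb
  | aba
  | baa
  | abb

aaa->; aab->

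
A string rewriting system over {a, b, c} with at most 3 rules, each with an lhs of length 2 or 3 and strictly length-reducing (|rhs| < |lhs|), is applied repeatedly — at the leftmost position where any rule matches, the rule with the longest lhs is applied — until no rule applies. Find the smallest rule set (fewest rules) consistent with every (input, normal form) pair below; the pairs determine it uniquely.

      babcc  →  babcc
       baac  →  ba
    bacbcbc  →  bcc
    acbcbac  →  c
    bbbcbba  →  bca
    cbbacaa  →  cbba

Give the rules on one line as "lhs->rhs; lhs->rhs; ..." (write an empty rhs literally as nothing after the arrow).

  | babcc
  | baac => ba
  | bacbcbc => bbcbc => bcc
  | acbcbac => bcbac => cac => c

ac->; aca->; bcb->c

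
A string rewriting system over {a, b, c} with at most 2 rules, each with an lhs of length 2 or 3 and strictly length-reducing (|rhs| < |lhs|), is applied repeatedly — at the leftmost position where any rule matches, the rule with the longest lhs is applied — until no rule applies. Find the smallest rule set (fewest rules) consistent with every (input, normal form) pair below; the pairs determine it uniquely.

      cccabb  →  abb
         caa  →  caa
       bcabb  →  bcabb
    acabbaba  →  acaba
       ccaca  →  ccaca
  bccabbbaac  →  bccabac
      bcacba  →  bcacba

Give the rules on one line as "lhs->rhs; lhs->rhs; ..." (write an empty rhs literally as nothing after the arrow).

  | cccabb => abb
  | caa
  | bcabb
  | acabbaba => acaba

bba->; ccc->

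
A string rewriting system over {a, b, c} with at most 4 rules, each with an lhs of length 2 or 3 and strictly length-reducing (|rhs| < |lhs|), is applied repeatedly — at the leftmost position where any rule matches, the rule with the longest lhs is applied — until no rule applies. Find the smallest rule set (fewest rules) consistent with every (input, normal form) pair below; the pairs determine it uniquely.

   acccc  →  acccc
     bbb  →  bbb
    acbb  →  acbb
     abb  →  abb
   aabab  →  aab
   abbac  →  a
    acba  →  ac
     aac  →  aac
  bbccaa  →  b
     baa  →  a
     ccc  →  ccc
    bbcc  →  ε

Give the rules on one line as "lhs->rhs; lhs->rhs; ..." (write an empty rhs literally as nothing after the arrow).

ba->; bc->; bca->bb

  | acccc
  | bbb
  | acbb
  | abb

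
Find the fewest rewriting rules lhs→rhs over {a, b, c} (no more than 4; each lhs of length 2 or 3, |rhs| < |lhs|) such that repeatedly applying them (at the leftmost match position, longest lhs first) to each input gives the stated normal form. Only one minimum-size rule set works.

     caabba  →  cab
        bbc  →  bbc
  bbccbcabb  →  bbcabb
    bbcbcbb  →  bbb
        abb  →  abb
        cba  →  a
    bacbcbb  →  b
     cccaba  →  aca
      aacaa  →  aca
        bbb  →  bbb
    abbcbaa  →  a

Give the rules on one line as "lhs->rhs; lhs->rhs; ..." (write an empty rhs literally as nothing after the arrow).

  | caabba => cabba => cab
  | bbc
  | bbccbcabb => bbabcabb => bbcabb
  | bbcbcbb => bbcbb => bbb

aa->a; ba->; cb->; cc->a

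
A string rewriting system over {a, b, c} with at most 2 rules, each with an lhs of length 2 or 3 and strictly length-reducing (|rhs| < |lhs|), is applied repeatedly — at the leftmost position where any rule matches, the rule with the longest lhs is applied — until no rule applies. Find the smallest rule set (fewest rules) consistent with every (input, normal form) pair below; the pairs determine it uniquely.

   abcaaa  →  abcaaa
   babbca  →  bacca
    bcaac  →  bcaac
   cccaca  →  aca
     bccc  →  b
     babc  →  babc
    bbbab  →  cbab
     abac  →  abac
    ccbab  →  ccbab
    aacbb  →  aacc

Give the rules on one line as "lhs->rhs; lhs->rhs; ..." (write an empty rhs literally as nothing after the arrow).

bb->c; ccc->

  | abcaaa
  | babbca => bacca
  | bcaac
  | cccaca => aca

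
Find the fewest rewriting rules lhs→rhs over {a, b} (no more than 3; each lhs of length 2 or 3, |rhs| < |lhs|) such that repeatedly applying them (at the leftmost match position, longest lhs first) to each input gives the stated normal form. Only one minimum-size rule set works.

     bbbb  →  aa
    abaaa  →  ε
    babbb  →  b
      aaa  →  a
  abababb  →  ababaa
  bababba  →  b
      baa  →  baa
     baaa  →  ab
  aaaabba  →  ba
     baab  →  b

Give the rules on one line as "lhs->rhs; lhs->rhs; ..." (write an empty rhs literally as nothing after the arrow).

  | bbbb => abb => aa
  | abaaa => abbb => aab => ε
  | babbb => baab => b
  | aaa => bb => a

aaa->bb; aab->; bb->a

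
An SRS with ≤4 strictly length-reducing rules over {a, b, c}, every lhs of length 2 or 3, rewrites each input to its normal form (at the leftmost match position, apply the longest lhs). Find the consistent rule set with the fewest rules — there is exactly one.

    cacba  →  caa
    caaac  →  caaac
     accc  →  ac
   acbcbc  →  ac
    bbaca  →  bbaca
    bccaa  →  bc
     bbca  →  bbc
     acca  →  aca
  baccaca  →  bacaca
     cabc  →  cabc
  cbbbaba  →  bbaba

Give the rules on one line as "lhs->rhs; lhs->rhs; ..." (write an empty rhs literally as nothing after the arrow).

bca->bc; cb->; cc->c

  | cacba => caa
  | caaac
  | accc => acc => ac
  | acbcbc => acbc => ac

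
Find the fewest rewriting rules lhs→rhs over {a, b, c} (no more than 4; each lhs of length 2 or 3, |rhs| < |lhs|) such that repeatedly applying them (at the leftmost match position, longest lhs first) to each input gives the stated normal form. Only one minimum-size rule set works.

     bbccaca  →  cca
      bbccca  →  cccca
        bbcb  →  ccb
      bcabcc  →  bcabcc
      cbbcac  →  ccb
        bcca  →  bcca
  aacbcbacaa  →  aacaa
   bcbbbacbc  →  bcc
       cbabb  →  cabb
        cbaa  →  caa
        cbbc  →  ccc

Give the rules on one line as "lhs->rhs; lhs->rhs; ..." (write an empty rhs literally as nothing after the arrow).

ba->a; bbc->cc; cac->b

  | bbccaca => cccaca => ccba => cca
  | bbccca => cccca
  | bbcb => ccb
  | bcabcc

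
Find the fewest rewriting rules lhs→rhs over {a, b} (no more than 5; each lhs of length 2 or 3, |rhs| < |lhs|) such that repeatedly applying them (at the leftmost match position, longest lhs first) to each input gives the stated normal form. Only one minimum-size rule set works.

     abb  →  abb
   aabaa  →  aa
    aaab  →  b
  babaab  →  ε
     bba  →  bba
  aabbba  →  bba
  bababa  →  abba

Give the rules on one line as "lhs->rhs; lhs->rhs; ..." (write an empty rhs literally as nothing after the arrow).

  | abb
  | aabaa => aa
  | aaab => b
  | babaab => baaab => abab => aab => ε

aaa->; aab->; aba->aa; baa->ab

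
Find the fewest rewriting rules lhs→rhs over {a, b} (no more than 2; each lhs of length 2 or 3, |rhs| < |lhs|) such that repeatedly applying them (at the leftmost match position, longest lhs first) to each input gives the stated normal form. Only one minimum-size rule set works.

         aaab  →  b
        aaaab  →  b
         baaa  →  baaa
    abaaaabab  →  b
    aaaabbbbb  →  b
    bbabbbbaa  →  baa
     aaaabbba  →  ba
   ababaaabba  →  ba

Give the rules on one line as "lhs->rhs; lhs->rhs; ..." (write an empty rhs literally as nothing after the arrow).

  | aaab => aab => ab => b
  | aaaab => aaab => aab => ab => b
  | baaa
  | abaaaabab => baaaabab => baaabab => baabab => babab => bbab => bab => bb => b

ab->b; bb->b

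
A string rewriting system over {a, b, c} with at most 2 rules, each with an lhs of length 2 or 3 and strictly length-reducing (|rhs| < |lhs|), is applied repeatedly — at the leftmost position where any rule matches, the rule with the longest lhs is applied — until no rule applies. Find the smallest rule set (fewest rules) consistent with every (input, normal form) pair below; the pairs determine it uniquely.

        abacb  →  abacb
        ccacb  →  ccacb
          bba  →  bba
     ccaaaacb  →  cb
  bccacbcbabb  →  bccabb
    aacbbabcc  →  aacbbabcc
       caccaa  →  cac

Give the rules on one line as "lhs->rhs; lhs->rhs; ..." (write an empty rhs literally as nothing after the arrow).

bcb->a; caa->

  | abacb
  | ccacb
  | bba
  | ccaaaacb => caacb => cb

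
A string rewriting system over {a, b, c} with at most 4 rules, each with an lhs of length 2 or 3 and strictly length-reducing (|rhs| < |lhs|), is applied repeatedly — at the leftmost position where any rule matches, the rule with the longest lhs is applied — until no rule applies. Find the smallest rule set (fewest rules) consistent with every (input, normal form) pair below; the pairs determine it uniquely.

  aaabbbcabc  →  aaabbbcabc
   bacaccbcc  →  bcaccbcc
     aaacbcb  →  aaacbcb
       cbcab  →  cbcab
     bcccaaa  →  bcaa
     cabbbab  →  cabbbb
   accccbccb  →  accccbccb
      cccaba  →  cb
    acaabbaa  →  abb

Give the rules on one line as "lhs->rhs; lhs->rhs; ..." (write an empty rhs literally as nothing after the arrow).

aca->; ba->b; cca->

  | aaabbbcabc
  | bacaccbcc => bcaccbcc
  | aaacbcb
  | cbcab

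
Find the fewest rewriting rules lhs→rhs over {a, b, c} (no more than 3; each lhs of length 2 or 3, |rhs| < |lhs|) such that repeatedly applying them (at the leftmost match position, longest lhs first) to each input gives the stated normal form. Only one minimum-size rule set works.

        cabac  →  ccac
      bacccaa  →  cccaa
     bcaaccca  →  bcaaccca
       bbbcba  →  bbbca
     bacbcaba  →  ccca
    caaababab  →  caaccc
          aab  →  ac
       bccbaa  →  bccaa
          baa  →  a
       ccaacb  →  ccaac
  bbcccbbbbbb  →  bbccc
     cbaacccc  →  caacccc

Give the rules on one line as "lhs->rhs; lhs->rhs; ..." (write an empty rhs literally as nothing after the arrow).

ab->c; ba->; cb->c

  | cabac => ccac
  | bacccaa => cccaa
  | bcaaccca
  | bbbcba => bbbca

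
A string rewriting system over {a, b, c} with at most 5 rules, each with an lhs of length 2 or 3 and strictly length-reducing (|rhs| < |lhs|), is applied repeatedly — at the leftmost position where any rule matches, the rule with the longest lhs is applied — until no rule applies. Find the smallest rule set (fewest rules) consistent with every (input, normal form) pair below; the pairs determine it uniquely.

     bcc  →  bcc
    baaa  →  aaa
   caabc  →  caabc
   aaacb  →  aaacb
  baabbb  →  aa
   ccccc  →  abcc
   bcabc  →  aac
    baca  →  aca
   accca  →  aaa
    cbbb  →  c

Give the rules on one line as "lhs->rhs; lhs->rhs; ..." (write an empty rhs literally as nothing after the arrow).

  | bcc
  | baaa => aaa
  | caabc
  | aaacb

ba->a; bbb->; cab->aa; ccc->ab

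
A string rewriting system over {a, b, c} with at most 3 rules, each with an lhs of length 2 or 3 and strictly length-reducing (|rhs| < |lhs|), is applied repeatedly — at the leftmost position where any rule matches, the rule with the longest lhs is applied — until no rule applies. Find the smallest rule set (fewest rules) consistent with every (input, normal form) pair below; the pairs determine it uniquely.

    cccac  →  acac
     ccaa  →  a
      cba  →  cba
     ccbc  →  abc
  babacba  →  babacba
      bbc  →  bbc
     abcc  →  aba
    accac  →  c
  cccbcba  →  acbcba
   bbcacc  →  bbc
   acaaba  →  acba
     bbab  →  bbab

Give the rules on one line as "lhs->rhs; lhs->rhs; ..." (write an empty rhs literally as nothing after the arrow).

  | cccac => acac
  | ccaa => cca => cc => a
  | cba
  | ccbc => abc

aa->; cc->a; cca->cc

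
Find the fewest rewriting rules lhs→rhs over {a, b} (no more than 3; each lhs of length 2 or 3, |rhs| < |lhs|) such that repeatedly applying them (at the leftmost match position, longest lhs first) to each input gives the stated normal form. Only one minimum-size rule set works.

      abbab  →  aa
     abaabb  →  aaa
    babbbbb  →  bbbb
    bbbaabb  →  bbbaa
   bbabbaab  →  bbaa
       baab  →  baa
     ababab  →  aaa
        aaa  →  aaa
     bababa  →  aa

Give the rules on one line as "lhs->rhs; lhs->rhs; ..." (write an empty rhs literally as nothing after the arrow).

  | abbab => abab => aab => aa
  | abaabb => aaabb => aaab => aaa
  | babbbbb => bbbb
  | bbbaabb => bbbaab => bbbaa

ab->a; bab->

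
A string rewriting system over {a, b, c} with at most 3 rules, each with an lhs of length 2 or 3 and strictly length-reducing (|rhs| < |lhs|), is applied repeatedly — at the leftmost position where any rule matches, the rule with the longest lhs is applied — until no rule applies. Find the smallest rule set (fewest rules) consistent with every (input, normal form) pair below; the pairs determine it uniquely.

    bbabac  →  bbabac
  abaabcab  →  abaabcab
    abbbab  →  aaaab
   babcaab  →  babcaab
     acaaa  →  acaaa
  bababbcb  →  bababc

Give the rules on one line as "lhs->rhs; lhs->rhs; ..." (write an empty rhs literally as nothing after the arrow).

  | bbabac
  | abaabcab
  | abbbab => aaaab
  | babcaab

bbb->aa; bcb->c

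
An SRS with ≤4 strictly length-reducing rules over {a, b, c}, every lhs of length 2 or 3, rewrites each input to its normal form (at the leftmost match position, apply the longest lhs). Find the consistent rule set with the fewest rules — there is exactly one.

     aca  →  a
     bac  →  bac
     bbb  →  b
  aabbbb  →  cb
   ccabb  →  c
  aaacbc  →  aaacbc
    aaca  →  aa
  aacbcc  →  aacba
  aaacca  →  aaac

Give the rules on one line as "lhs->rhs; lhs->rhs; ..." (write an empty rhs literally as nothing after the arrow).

aab->c; bb->; bcc->ba; ca->

  | aca => a
  | bac
  | bbb => b
  | aabbbb => cbbb => cb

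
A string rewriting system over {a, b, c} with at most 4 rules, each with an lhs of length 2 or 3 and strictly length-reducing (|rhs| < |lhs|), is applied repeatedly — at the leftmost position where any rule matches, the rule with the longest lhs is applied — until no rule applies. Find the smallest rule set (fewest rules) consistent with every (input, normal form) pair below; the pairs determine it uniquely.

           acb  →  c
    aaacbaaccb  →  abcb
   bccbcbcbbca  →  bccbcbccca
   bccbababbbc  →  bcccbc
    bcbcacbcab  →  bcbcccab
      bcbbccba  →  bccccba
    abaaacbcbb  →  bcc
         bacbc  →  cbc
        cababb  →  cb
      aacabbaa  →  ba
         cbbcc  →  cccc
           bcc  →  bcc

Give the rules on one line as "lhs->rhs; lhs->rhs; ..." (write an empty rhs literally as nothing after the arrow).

ac->b; baa->; bb->c; bba->ac

  | acb => bb => c
  | aaacbaaccb => aabbaaccb => aaacaccb => aabaccb => aabbcb => aaccb => abcb
  | bccbcbcbbca => bccbcbccca
  | bccbababbbc => bccbabacbc => bccbabbbc => bccbacbc => bccbbbc => bcccbc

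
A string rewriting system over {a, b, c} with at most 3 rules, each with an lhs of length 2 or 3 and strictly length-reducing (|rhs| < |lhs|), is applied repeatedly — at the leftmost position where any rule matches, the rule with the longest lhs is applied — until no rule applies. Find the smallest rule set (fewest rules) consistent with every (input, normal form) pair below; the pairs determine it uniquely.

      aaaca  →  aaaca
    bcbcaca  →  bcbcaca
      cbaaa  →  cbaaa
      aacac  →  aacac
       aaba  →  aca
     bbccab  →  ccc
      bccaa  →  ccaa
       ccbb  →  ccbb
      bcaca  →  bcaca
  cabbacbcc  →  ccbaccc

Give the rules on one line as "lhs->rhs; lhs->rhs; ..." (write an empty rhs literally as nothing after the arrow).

  | aaaca
  | bcbcaca
  | cbaaa
  | aacac

ab->c; bcc->cc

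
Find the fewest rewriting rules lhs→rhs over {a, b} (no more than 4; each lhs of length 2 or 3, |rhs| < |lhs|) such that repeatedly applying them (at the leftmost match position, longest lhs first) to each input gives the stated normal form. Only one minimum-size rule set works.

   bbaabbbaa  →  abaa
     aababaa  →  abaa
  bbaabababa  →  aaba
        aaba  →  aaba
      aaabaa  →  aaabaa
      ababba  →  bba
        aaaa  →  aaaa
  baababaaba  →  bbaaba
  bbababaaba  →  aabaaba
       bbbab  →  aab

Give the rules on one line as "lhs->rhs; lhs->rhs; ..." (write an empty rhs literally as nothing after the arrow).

  | bbaabbbaa => bbabbaa => bbbbaa => abaa
  | aababaa => aabbaa => abaa
  | bbaabababa => bbaabbaba => bbababa => bbbaba => aaba
  | aaba

abb->b; bab->bb; bbb->a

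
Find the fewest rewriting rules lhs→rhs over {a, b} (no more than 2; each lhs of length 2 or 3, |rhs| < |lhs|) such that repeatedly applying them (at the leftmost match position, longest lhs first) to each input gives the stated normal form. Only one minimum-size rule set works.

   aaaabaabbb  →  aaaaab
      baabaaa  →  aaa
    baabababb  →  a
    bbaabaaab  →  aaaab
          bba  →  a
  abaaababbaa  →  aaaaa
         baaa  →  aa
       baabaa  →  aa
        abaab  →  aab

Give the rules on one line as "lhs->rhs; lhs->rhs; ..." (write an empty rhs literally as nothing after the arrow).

ba->; bb->

  | aaaabaabbb => aaaaabbb => aaaaab
  | baabaaa => abaaa => aaa
  | baabababb => abababb => ababb => abb => a
  | bbaabaaab => aabaaab => aaaab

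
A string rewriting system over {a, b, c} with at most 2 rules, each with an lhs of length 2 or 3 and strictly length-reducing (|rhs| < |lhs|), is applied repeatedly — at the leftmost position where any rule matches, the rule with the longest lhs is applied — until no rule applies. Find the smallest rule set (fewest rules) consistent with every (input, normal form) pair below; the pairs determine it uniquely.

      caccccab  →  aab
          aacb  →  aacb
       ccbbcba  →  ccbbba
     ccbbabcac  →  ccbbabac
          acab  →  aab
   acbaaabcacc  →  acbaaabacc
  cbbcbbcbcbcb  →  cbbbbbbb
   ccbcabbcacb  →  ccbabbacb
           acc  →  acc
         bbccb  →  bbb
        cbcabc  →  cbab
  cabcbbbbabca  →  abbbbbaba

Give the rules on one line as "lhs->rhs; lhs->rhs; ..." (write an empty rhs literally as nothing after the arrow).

bc->b; ca->a

  | caccccab => accccab => acccab => accab => acab => aab
  | aacb
  | ccbbcba => ccbbba
  | ccbbabcac => ccbbabac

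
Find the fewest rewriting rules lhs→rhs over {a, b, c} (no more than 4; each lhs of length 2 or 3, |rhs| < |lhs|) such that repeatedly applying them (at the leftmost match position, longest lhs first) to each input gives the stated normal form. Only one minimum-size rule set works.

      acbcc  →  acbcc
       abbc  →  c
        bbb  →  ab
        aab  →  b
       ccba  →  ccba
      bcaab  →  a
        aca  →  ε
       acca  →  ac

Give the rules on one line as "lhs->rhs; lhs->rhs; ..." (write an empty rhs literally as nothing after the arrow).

  | acbcc
  | abbc => aac => c
  | bbb => ab
  | aab => b

aa->; bb->a; ca->a; cca->c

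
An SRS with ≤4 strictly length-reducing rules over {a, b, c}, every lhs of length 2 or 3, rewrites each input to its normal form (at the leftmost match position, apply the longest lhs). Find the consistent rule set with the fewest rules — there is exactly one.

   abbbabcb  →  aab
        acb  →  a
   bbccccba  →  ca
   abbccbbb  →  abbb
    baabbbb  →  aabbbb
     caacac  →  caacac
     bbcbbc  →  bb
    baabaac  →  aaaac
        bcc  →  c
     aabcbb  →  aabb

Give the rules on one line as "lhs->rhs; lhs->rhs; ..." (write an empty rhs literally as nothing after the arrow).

ba->a; bc->; cb->

  | abbbabcb => abbabcb => ababcb => aabcb => aab
  | acb => a
  | bbccccba => bcccba => ccba => ca
  | abbccbbb => abcbbb => abbb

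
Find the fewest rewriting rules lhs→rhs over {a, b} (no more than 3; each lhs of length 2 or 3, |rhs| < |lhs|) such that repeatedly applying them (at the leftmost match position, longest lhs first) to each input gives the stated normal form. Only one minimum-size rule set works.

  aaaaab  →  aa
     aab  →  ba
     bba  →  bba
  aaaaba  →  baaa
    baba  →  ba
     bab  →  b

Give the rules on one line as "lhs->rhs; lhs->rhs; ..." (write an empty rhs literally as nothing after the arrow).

aab->ba; ab->

  | aaaaab => aaaba => abaa => aa
  | aab => ba
  | bba
  | aaaaba => aabaa => baaa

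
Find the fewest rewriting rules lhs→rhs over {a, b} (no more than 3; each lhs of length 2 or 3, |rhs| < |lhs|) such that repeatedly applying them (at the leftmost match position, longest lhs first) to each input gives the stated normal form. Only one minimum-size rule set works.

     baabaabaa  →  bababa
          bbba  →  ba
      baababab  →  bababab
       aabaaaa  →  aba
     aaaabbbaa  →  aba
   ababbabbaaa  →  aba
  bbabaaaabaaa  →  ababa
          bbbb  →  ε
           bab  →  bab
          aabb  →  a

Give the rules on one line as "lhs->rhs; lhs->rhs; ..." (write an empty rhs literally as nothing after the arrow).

aa->a; bb->

  | baabaabaa => babaabaa => bababaa => bababa
  | bbba => ba
  | baababab => bababab
  | aabaaaa => abaaaa => abaaa => abaa => aba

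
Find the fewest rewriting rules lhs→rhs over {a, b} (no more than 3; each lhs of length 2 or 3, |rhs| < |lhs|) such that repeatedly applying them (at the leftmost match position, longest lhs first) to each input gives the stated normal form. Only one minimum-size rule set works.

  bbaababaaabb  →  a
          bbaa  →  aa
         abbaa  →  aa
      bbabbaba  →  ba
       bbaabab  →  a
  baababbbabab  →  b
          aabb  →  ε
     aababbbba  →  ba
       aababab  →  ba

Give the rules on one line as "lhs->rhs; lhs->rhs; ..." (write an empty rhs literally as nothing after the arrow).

aab->ba; ab->b; bb->

  | bbaababaaabb => aababaaabb => baabaaabb => bbaaaabb => aaaabb => aabab => baab => bba => a
  | bbaa => aa
  | abbaa => bbaa => aa
  | bbabbaba => abbaba => bbaba => aba => ba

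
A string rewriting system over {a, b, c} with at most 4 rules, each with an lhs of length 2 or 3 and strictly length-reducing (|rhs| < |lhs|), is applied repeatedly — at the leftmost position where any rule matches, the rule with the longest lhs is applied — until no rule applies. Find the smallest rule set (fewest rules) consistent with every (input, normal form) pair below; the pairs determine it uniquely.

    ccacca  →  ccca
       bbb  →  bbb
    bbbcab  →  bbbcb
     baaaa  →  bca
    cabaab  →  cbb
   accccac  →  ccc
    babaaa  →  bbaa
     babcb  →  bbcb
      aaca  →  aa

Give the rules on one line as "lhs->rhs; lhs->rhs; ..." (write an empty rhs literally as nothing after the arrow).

aaa->c; ab->b; aba->b; ac->

  | ccacca => ccca
  | bbb
  | bbbcab => bbbcb
  | baaaa => bca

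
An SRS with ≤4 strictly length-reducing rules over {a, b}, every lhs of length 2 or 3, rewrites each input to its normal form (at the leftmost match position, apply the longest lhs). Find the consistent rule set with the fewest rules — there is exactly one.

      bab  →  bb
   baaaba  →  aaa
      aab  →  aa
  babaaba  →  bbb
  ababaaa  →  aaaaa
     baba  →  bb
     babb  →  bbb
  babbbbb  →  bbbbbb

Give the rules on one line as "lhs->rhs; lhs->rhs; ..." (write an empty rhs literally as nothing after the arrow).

ab->a; ba->b; baa->ab

  | bab => bb
  | baaaba => ababa => aaba => aaa
  | aab => aa
  | babaaba => bbaaba => babba => bbba => bbb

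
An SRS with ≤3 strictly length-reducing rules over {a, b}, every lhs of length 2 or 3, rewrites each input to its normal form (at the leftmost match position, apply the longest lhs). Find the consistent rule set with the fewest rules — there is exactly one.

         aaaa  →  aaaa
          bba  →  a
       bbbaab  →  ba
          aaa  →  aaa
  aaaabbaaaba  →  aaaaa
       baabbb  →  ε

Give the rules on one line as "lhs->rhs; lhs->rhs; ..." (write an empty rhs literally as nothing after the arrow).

ab->; bb->

  | aaaa
  | bba => a
  | bbbaab => baab => ba
  | aaa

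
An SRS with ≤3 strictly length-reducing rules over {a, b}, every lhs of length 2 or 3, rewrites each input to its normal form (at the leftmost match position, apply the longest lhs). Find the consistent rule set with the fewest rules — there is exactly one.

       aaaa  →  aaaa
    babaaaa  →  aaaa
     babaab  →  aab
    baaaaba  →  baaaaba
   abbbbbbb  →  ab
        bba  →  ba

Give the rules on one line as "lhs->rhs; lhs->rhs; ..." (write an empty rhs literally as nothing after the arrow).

bab->; bb->b

  | aaaa
  | babaaaa => aaaa
  | babaab => aab
  | baaaaba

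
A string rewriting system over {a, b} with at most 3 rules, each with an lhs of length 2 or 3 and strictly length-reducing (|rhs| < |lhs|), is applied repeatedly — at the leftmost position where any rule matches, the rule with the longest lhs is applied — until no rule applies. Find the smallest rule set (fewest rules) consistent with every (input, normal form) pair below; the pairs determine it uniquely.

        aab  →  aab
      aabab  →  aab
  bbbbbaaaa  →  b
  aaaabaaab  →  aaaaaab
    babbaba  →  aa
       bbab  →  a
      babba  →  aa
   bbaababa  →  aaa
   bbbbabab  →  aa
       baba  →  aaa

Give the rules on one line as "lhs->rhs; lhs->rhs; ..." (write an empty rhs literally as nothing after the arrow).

  | aab
  | aabab => aab
  | bbbbbaaaa => bbbbaaa => bbbaa => bba => b
  | aaaabaaab => aaaaaab

aba->a; ba->; bab->aa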